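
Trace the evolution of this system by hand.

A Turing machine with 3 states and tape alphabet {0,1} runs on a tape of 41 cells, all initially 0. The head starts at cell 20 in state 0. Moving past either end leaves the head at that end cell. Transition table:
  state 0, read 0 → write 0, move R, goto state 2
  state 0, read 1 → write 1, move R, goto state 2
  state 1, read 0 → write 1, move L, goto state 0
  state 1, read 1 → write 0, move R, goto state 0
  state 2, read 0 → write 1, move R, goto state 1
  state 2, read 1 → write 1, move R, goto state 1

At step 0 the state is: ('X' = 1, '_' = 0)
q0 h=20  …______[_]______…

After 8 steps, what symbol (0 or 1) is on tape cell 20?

0

step 0: q0 h=20  …______[_]______…
step 1: q2 h=21  …______[_]______…
step 2: q1 h=22  …_____X[_]______…
step 3: q0 h=21  …______[X]X_____…
step 4: q2 h=22  …_____X[X]______…
step 5: q1 h=23  …____XX[_]______…
step 6: q0 h=22  …_____X[X]X_____…
step 7: q2 h=23  …____XX[X]______…
step 8: q1 h=24  …___XXX[_]______…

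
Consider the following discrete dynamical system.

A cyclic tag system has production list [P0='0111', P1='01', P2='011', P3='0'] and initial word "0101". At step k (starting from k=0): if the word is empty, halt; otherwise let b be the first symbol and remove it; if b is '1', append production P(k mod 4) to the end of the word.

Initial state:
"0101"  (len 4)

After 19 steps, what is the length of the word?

step 0: "0101"  (len 4)
step 1: "101"  (len 3)
step 2: "0101"  (len 4)
step 3: "101"  (len 3)
step 4: "010"  (len 3)
step 5: "10"  (len 2)
step 6: "001"  (len 3)
step 7: "01"  (len 2)
step 8: "1"  (len 1)
step 9: "0111"  (len 4)
step 10: "111"  (len 3)
step 11: "11011"  (len 5)
step 12: "10110"  (len 5)
step 13: "01100111"  (len 8)
step 14: "1100111"  (len 7)
step 15: "100111011"  (len 9)
step 16: "001110110"  (len 9)
step 17: "01110110"  (len 8)
step 18: "1110110"  (len 7)
step 19: "110110011"  (len 9)

9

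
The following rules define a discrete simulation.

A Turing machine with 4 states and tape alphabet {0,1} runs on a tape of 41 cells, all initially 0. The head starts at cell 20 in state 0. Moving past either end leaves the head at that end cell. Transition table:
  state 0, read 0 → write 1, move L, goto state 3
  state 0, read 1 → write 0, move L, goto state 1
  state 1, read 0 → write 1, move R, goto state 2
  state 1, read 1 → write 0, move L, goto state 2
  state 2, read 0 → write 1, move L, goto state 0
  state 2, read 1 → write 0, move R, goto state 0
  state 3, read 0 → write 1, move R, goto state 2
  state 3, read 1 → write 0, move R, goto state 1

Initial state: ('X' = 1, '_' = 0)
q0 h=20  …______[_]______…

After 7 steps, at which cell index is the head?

21

gen 0: q0 h=20  …______[_]______…
gen 1: q3 h=19  …______[_]X_____…
gen 2: q2 h=20  …_____X[X]______…
gen 3: q0 h=21  …____X_[_]______…
gen 4: q3 h=20  …_____X[_]X_____…
gen 5: q2 h=21  …____XX[X]______…
gen 6: q0 h=22  …___XX_[_]______…
gen 7: q3 h=21  …____XX[_]X_____…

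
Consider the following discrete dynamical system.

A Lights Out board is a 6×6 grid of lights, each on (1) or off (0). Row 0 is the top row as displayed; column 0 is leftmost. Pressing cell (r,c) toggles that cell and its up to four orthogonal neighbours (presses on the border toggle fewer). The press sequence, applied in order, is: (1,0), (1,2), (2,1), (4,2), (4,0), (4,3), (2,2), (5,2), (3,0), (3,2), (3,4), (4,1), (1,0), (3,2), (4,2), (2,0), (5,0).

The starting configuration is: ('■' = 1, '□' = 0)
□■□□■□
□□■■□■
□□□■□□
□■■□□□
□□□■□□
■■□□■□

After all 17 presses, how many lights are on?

17

step 0: □■□□■□
□□■■□■
□□□■□□
□■■□□□
□□□■□□
■■□□■□
step 1: ■■□□■□
■■■■□■
■□□■□□
□■■□□□
□□□■□□
■■□□■□
step 2: ■■■□■□
■□□□□■
■□■■□□
□■■□□□
□□□■□□
■■□□■□
step 3: ■■■□■□
■■□□□■
□■□■□□
□□■□□□
□□□■□□
■■□□■□
step 4: ■■■□■□
■■□□□■
□■□■□□
□□□□□□
□■■□□□
■■■□■□
step 5: ■■■□■□
■■□□□■
□■□■□□
■□□□□□
■□■□□□
□■■□■□
step 6: ■■■□■□
■■□□□■
□■□■□□
■□□■□□
■□□■■□
□■■■■□
step 7: ■■■□■□
■■■□□■
□□■□□□
■□■■□□
■□□■■□
□■■■■□
step 8: ■■■□■□
■■■□□■
□□■□□□
■□■■□□
■□■■■□
□□□□■□
step 9: ■■■□■□
■■■□□■
■□■□□□
□■■■□□
□□■■■□
□□□□■□
step 10: ■■■□■□
■■■□□■
■□□□□□
□□□□□□
□□□■■□
□□□□■□
step 11: ■■■□■□
■■■□□■
■□□□■□
□□□■■■
□□□■□□
□□□□■□
step 12: ■■■□■□
■■■□□■
■□□□■□
□■□■■■
■■■■□□
□■□□■□
step 13: □■■□■□
□□■□□■
□□□□■□
□■□■■■
■■■■□□
□■□□■□
step 14: □■■□■□
□□■□□■
□□■□■□
□□■□■■
■■□■□□
□■□□■□
step 15: □■■□■□
□□■□□■
□□■□■□
□□□□■■
■□■□□□
□■■□■□
step 16: □■■□■□
■□■□□■
■■■□■□
■□□□■■
■□■□□□
□■■□■□
step 17: □■■□■□
■□■□□■
■■■□■□
■□□□■■
□□■□□□
■□■□■□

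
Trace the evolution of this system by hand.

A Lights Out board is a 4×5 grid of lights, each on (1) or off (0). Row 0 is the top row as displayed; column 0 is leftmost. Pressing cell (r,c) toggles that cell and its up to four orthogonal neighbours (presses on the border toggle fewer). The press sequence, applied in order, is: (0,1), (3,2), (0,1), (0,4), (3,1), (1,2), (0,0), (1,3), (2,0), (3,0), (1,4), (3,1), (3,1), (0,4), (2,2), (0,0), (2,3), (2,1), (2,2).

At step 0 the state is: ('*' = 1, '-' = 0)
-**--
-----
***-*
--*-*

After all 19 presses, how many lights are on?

9

[0] -**--
-----
***-*
--*-*
[1] *----
-*---
***-*
--*-*
[2] *----
-*---
**--*
-*-**
[3] -**--
-----
**--*
-*-**
[4] -****
----*
**--*
-*-**
[5] -****
----*
*---*
*-***
[6] -*-**
-****
*-*-*
*-***
[7] *--**
*****
*-*-*
*-***
[8] *---*
**---
*-***
*-***
[9] *---*
-*---
-****
--***
[10] *---*
-*---
*****
*****
[11] *----
-*-**
****-
*****
[12] *----
-*-**
*-**-
---**
[13] *----
-*-**
****-
*****
[14] *--**
-*-*-
****-
*****
[15] *--**
-***-
*----
**-**
[16] -*-**
****-
*----
**-**
[17] -*-**
***--
*-***
**--*
[18] -*-**
*-*--
-*-**
*---*
[19] -*-**
*----
--*-*
*-*-*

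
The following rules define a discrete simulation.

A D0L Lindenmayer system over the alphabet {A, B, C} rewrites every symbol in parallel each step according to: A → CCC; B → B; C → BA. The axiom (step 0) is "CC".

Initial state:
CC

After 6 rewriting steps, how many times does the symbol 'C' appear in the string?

54

0) CC
1) BABA
2) BCCCBCCC
3) BBABABABBABABA
4) BBCCCBCCCBCCCBBCCCBCCCBCCC
5) BBBABABABBABABABBABABABBBABABABBABABABBABABA
6) BBBCCCBCCCBCCCBBCCCBCCCBCCCBBCCCBCCCBCCCBBBCCCBCCCBCCCBBCCCBCCCBCCCBBCCCBCCCBCCC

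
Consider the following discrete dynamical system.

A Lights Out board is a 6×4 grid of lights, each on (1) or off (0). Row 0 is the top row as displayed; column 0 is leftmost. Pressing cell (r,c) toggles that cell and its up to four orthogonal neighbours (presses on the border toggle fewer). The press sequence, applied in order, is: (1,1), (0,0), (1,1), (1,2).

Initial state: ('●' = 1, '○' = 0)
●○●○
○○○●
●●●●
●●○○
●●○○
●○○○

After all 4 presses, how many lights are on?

12

0) ●○●○
○○○●
●●●●
●●○○
●●○○
●○○○
1) ●●●○
●●●●
●○●●
●●○○
●●○○
●○○○
2) ○○●○
○●●●
●○●●
●●○○
●●○○
●○○○
3) ○●●○
●○○●
●●●●
●●○○
●●○○
●○○○
4) ○●○○
●●●○
●●○●
●●○○
●●○○
●○○○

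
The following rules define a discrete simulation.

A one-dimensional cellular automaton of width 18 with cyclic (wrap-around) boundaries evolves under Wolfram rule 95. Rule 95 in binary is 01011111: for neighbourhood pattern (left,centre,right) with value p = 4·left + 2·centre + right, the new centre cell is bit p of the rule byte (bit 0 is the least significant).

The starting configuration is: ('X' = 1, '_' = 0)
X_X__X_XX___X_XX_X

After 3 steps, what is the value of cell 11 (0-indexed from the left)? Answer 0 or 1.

1

[0] X_X__X_XX___X_XX_X
[1] X_XXXX_XXXXXX_XX_X
[2] X_X__X_X____X_XX_X
[3] X_XXXX_XXXXXX_XX_X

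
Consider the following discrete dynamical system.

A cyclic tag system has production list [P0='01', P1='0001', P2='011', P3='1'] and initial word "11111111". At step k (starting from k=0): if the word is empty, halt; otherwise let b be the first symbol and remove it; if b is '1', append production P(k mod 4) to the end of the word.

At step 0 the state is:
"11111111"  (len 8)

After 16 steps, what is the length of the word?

21

gen 0: "11111111"  (len 8)
gen 1: "111111101"  (len 9)
gen 2: "111111010001"  (len 12)
gen 3: "11111010001011"  (len 14)
gen 4: "11110100010111"  (len 14)
gen 5: "111010001011101"  (len 15)
gen 6: "110100010111010001"  (len 18)
gen 7: "10100010111010001011"  (len 20)
gen 8: "01000101110100010111"  (len 20)
gen 9: "1000101110100010111"  (len 19)
gen 10: "0001011101000101110001"  (len 22)
gen 11: "001011101000101110001"  (len 21)
gen 12: "01011101000101110001"  (len 20)
gen 13: "1011101000101110001"  (len 19)
gen 14: "0111010001011100010001"  (len 22)
gen 15: "111010001011100010001"  (len 21)
gen 16: "110100010111000100011"  (len 21)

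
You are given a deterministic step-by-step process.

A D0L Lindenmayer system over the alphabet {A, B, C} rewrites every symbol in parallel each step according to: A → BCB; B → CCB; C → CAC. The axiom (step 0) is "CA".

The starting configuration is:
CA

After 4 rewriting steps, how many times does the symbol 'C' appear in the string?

gen 0: CA
gen 1: CACBCB
gen 2: CACBCBCACCCBCACCCB
gen 3: CACBCBCACCCBCACCCBCACBCBCACCACCACCCBCACBCBCACCACCACCCB
gen 4: CACBCBCACCCBCACCCBCACBCBCACCACCACCCBCACBCBCACCACCACCCBCACB…CCCBCACBCBCACCCBCACCCBCACBCBCACCACBCBCACCACBCBCACCACCACCCB  (len 162)

97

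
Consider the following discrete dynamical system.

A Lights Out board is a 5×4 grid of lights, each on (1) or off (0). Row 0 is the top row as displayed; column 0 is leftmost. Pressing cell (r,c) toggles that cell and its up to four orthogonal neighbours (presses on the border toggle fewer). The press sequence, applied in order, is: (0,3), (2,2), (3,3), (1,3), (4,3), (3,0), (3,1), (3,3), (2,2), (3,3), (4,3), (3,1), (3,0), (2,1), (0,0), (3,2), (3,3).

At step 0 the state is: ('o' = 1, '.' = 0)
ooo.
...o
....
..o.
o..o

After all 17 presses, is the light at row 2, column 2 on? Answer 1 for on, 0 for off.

k=0  ooo.
...o
....
..o.
o..o
k=1  oo.o
....
....
..o.
o..o
k=2  oo.o
..o.
.ooo
....
o..o
k=3  oo.o
..o.
.oo.
..oo
o...
k=4  oo..
...o
.ooo
..oo
o...
k=5  oo..
...o
.ooo
..o.
o.oo
k=6  oo..
...o
oooo
ooo.
..oo
k=7  oo..
...o
o.oo
....
.ooo
k=8  oo..
...o
o.o.
..oo
.oo.
k=9  oo..
..oo
oo.o
...o
.oo.
k=10  oo..
..oo
oo..
..o.
.ooo
k=11  oo..
..oo
oo..
..oo
.o..
k=12  oo..
..oo
o...
oo.o
....
k=13  oo..
..oo
....
...o
o...
k=14  oo..
.ooo
ooo.
.o.o
o...
k=15  ....
oooo
ooo.
.o.o
o...
k=16  ....
oooo
oo..
..o.
o.o.
k=17  ....
oooo
oo.o
...o
o.oo

0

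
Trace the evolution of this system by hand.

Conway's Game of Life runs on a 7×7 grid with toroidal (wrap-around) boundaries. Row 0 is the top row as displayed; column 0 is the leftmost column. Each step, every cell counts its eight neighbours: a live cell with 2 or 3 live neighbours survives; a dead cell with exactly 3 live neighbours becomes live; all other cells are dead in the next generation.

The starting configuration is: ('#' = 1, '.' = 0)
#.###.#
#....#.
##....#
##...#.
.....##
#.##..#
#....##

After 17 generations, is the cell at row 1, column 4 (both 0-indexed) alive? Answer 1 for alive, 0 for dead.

gen 0: #.###.#
#....#.
##....#
##...#.
.....##
#.##..#
#....##
gen 1: ...##..
..####.
.....#.
.#...#.
..#.##.
.#..#..
.......
gen 2: ..#..#.
..#..#.
..##.##
.....##
.#####.
...###.
...##..
gen 3: ..#..#.
.##..#.
..##...
##.....
..#....
.......
..#....
gen 4: ..##...
.#..#..
#..#...
.#.#...
.#.....
.......
.......
gen 5: ..##...
.#..#..
##.##..
##.....
..#....
.......
.......
gen 6: ..##...
##..#..
...##..
#..#...
.#.....
.......
.......
gen 7: .###...
.#..#..
#####..
..###..
.......
.......
.......
gen 8: .###...
....#..
#....#.
....#..
...#...
.......
..#....
gen 9: .###...
.####..
....##.
....#..
.......
.......
.###...
gen 10: #......
.#...#.
..#..#.
....##.
.......
..#....
.#.#...
gen 11: ###....
.#....#
.....##
....##.
.......
..#....
.##....
gen 12: .......
.##..##
#...#.#
....###
.......
.##....
#..#...
gen 13: ###...#
.#...##
.#.##..
#...#.#
.....#.
.##....
.##....
gen 14: .....##
...####
.####..
#..##.#
##...##
.##....
...#...
gen 15: ...#..#
#.....#
.#.....
.......
...###.
.##...#
..#....
gen 16: #.....#
#.....#
#......
....#..
..####.
.##.##.
####...
gen 17: ..#....
.#.....
#.....#
....##.
.##....
#....##
...###.

0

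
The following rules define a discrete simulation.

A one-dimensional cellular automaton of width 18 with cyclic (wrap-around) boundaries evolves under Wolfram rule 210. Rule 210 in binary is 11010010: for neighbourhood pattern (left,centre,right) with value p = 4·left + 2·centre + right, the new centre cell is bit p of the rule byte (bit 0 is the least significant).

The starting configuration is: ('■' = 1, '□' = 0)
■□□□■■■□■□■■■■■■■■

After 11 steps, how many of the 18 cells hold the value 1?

[0] ■□□□■■■□■□■■■■■■■■
[1] ■■□■□■■□□□□■■■■■■■
[2] ■■□□□□■■□□■□■■■■■■
[3] ■■■□□■□■■■□□□■■■■■
[4] ■■■■■□□□■■■□■□■■■■
[5] ■■■■■■□■□■■□□□□■■■
[6] ■■■■■■□□□□■■□□■□■■
[7] ■■■■■■■□□■□■■■□□□■
[8] ■■■■■■■■■□□□■■■□■□
[9] □■■■■■■■■■□■□■■□□□
[10] ■□■■■■■■■■□□□□■■□□
[11] □□□■■■■■■■■□□■□■■■

12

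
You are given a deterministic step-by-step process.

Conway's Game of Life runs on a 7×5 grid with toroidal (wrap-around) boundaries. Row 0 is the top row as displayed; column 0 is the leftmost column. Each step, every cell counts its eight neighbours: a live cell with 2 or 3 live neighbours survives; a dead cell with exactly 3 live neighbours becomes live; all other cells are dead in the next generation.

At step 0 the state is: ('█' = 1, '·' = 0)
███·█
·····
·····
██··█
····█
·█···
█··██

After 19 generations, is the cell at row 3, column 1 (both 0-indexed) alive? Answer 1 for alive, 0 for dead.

[0] ███·█
·····
·····
██··█
····█
·█···
█··██
[1] ·██··
██···
█····
█···█
·█··█
···█·
···█·
[2] ███··
█·█··
·····
·█··█
···██
··███
···█·
[3] █·███
█·█··
██···
█··██
·····
··█··
█····
[4] █·██·
··█··
··██·
██··█
···██
·····
█·█··
[5] ··███
····█
█·███
██···
···██
···██
··███
[6] █·█··
·█···
··██·
·█···
··██·
█····
█····
[7] █····
·█·█·
·██··
·█···
·██··
·█··█
█···█
[8] ██···
██···
██···
█····
·██··
·████
·█··█
[9] ··█·█
··█·█
····█
█·█··
····█
····█
····█
[10] █···█
█···█
██··█
█··██
█··██
█··██
█···█
[11] ·█·█·
···█·
·█···
··█··
·██··
·█···
·█···
[12] ·····
·····
··█··
··█··
·██··
██···
██···
[13] ·····
·····
·····
··██·
█·█··
·····
██···
[14] ·····
·····
·····
·███·
·███·
█····
·····
[15] ·····
·····
··█··
·█·█·
█··██
·██··
·····
[16] ·····
·····
··█··
██·█·
█··██
█████
·····
[17] ·····
·····
·██··
██·█·
·····
·██··
█████
[18] █████
·····
███··
██···
█····
····█
█··██
[19] ·██··
·····
█·█··
··█·█
██··█
···█·
·····

0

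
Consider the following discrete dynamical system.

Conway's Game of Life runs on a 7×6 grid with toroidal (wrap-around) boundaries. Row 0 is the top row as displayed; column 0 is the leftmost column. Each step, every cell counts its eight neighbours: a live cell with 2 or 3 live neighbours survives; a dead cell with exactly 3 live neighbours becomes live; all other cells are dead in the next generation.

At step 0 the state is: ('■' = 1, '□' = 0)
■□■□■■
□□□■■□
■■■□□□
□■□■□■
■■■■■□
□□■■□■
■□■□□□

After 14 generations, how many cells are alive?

gen 0: ■□■□■■
□□□■■□
■■■□□□
□■□■□■
■■■■■□
□□■■□■
■□■□□□
gen 1: ■□■□■□
□□□□■□
■■□□□■
□□□□□■
□□□□□□
□□□□□■
■□■□□□
gen 2: □□□□□□
□□□■■□
■□□□■■
□□□□□■
□□□□□□
□□□□□□
■□□■□□
gen 3: □□□■■□
□□□■■□
■□□■□□
■□□□■■
□□□□□□
□□□□□□
□□□□□□
gen 4: □□□■■□
□□■□□■
■□□■□□
■□□□■■
□□□□□■
□□□□□□
□□□□□□
gen 5: □□□■■□
□□■□□■
■■□■□□
■□□□■□
■□□□■■
□□□□□□
□□□□□□
gen 6: □□□■■□
■■■□□■
■■■■■□
□□□■■□
■□□□■□
□□□□□■
□□□□□□
gen 7: ■■■■■■
□□□□□□
□□□□□□
■□□□□□
□□□■■□
□□□□□■
□□□□■□
gen 8: ■■■■■■
■■■■■■
□□□□□□
□□□□□□
□□□□■■
□□□■□■
□■■□□□
gen 9: □□□□□□
□□□□□□
■■■■■■
□□□□□□
□□□□■■
■□■■□■
□□□□□□
gen 10: □□□□□□
■■■■■■
■■■■■■
□■■□□□
■□□■■■
■□□■□■
□□□□□□
gen 11: ■■■■■■
□□□□□□
□□□□□□
□□□□□□
□□□■□□
■□□■□□
□□□□□□
gen 12: ■■■■■■
■■■■■■
□□□□□□
□□□□□□
□□□□□□
□□□□□□
□□□□□□
gen 13: □□□□□□
□□□□□□
■■■■■■
□□□□□□
□□□□□□
□□□□□□
■■■■■■
gen 14: ■■■■■■
■■■■■■
■■■■■■
■■■■■■
□□□□□□
■■■■■■
■■■■■■

36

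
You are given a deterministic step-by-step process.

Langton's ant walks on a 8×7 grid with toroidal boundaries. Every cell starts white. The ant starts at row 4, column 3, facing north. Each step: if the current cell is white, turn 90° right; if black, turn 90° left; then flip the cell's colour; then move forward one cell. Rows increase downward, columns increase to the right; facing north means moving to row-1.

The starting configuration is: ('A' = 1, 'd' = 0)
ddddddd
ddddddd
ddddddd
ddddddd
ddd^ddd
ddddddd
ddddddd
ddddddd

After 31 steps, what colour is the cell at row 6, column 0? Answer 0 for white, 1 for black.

gen 0: ddddddd
ddddddd
ddddddd
ddddddd
ddd^ddd
ddddddd
ddddddd
ddddddd
gen 1: ddddddd
ddddddd
ddddddd
ddddddd
dddA>dd
ddddddd
ddddddd
ddddddd
gen 2: ddddddd
ddddddd
ddddddd
ddddddd
dddAAdd
ddddvdd
ddddddd
ddddddd
gen 3: ddddddd
ddddddd
ddddddd
ddddddd
dddAAdd
ddd<Add
ddddddd
ddddddd
gen 4: ddddddd
ddddddd
ddddddd
ddddddd
ddd^Add
dddAAdd
ddddddd
ddddddd
gen 5: ddddddd
ddddddd
ddddddd
ddddddd
dd<dAdd
dddAAdd
ddddddd
ddddddd
gen 6: ddddddd
ddddddd
ddddddd
dd^dddd
ddAdAdd
dddAAdd
ddddddd
ddddddd
gen 7: ddddddd
ddddddd
ddddddd
ddA>ddd
ddAdAdd
dddAAdd
ddddddd
ddddddd
gen 8: ddddddd
ddddddd
ddddddd
ddAAddd
ddAvAdd
dddAAdd
ddddddd
ddddddd
gen 9: ddddddd
ddddddd
ddddddd
ddAAddd
dd<AAdd
dddAAdd
ddddddd
ddddddd
gen 10: ddddddd
ddddddd
ddddddd
ddAAddd
dddAAdd
ddvAAdd
ddddddd
ddddddd
gen 11: ddddddd
ddddddd
ddddddd
ddAAddd
dddAAdd
d<AAAdd
ddddddd
ddddddd
gen 12: ddddddd
ddddddd
ddddddd
ddAAddd
d^dAAdd
dAAAAdd
ddddddd
ddddddd
gen 13: ddddddd
ddddddd
ddddddd
ddAAddd
dA>AAdd
dAAAAdd
ddddddd
ddddddd
gen 14: ddddddd
ddddddd
ddddddd
ddAAddd
dAAAAdd
dAvAAdd
ddddddd
ddddddd
gen 15: ddddddd
ddddddd
ddddddd
ddAAddd
dAAAAdd
dAd>Add
ddddddd
ddddddd
gen 16: ddddddd
ddddddd
ddddddd
ddAAddd
dAA^Add
dAddAdd
ddddddd
ddddddd
gen 17: ddddddd
ddddddd
ddddddd
ddAAddd
dA<dAdd
dAddAdd
ddddddd
ddddddd
gen 18: ddddddd
ddddddd
ddddddd
ddAAddd
dAddAdd
dAvdAdd
ddddddd
ddddddd
gen 19: ddddddd
ddddddd
ddddddd
ddAAddd
dAddAdd
d<AdAdd
ddddddd
ddddddd
gen 20: ddddddd
ddddddd
ddddddd
ddAAddd
dAddAdd
ddAdAdd
dvddddd
ddddddd
gen 21: ddddddd
ddddddd
ddddddd
ddAAddd
dAddAdd
ddAdAdd
<Addddd
ddddddd
gen 22: ddddddd
ddddddd
ddddddd
ddAAddd
dAddAdd
^dAdAdd
AAddddd
ddddddd
gen 23: ddddddd
ddddddd
ddddddd
ddAAddd
dAddAdd
A>AdAdd
AAddddd
ddddddd
gen 24: ddddddd
ddddddd
ddddddd
ddAAddd
dAddAdd
AAAdAdd
Avddddd
ddddddd
gen 25: ddddddd
ddddddd
ddddddd
ddAAddd
dAddAdd
AAAdAdd
Ad>dddd
ddddddd
gen 26: ddddddd
ddddddd
ddddddd
ddAAddd
dAddAdd
AAAdAdd
AdAdddd
ddvdddd
gen 27: ddddddd
ddddddd
ddddddd
ddAAddd
dAddAdd
AAAdAdd
AdAdddd
d<Adddd
gen 28: ddddddd
ddddddd
ddddddd
ddAAddd
dAddAdd
AAAdAdd
A^Adddd
dAAdddd
gen 29: ddddddd
ddddddd
ddddddd
ddAAddd
dAddAdd
AAAdAdd
AA>dddd
dAAdddd
gen 30: ddddddd
ddddddd
ddddddd
ddAAddd
dAddAdd
AA^dAdd
AAddddd
dAAdddd
gen 31: ddddddd
ddddddd
ddddddd
ddAAddd
dAddAdd
A<ddAdd
AAddddd
dAAdddd

1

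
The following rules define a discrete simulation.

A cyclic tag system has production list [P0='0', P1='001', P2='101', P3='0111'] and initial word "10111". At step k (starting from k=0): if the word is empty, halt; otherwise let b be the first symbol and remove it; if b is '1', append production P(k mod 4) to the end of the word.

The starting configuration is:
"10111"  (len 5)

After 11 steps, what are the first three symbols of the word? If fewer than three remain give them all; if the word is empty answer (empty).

110

t=0: "10111"  (len 5)
t=1: "01110"  (len 5)
t=2: "1110"  (len 4)
t=3: "110101"  (len 6)
t=4: "101010111"  (len 9)
t=5: "010101110"  (len 9)
t=6: "10101110"  (len 8)
t=7: "0101110101"  (len 10)
t=8: "101110101"  (len 9)
t=9: "011101010"  (len 9)
t=10: "11101010"  (len 8)
t=11: "1101010101"  (len 10)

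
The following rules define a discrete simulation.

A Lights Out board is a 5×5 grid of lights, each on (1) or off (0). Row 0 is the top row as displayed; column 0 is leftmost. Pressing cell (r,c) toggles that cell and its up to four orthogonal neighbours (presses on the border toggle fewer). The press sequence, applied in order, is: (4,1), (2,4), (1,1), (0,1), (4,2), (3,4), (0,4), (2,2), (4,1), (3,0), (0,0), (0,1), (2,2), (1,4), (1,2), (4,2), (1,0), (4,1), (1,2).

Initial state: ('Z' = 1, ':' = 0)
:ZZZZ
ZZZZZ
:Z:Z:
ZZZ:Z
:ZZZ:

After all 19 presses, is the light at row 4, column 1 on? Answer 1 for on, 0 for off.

0

[0] :ZZZZ
ZZZZZ
:Z:Z:
ZZZ:Z
:ZZZ:
[1] :ZZZZ
ZZZZZ
:Z:Z:
Z:Z:Z
Z::Z:
[2] :ZZZZ
ZZZZ:
:Z::Z
Z:Z::
Z::Z:
[3] ::ZZZ
:::Z:
::::Z
Z:Z::
Z::Z:
[4] ZZ:ZZ
:Z:Z:
::::Z
Z:Z::
Z::Z:
[5] ZZ:ZZ
:Z:Z:
::::Z
Z::::
ZZZ::
[6] ZZ:ZZ
:Z:Z:
:::::
Z::ZZ
ZZZ:Z
[7] ZZ:::
:Z:ZZ
:::::
Z::ZZ
ZZZ:Z
[8] ZZ:::
:ZZZZ
:ZZZ:
Z:ZZZ
ZZZ:Z
[9] ZZ:::
:ZZZZ
:ZZZ:
ZZZZZ
::::Z
[10] ZZ:::
:ZZZZ
ZZZZ:
::ZZZ
Z:::Z
[11] :::::
ZZZZZ
ZZZZ:
::ZZZ
Z:::Z
[12] ZZZ::
Z:ZZZ
ZZZZ:
::ZZZ
Z:::Z
[13] ZZZ::
Z::ZZ
Z::::
:::ZZ
Z:::Z
[14] ZZZ:Z
Z::::
Z:::Z
:::ZZ
Z:::Z
[15] ZZ::Z
ZZZZ:
Z:Z:Z
:::ZZ
Z:::Z
[16] ZZ::Z
ZZZZ:
Z:Z:Z
::ZZZ
ZZZZZ
[17] :Z::Z
::ZZ:
::Z:Z
::ZZZ
ZZZZZ
[18] :Z::Z
::ZZ:
::Z:Z
:ZZZZ
:::ZZ
[19] :ZZ:Z
:Z:::
::::Z
:ZZZZ
:::ZZ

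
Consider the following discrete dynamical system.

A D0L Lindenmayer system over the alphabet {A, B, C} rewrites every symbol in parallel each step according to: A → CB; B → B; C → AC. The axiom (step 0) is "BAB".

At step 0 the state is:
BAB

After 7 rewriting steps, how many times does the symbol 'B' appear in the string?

gen 0: BAB
gen 1: BCBB
gen 2: BACBB
gen 3: BCBACBB
gen 4: BACBCBACBB
gen 5: BCBACBACBCBACBB
gen 6: BACBCBACBCBACBACBCBACBB
gen 7: BCBACBACBCBACBACBCBACBCBACBACBCBACBB

15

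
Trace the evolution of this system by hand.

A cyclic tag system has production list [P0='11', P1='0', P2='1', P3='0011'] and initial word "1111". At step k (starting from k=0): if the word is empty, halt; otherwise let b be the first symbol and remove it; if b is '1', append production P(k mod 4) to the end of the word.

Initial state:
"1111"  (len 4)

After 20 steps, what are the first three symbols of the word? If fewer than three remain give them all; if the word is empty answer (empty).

001

step 0: "1111"  (len 4)
step 1: "11111"  (len 5)
step 2: "11110"  (len 5)
step 3: "11101"  (len 5)
step 4: "11010011"  (len 8)
step 5: "101001111"  (len 9)
step 6: "010011110"  (len 9)
step 7: "10011110"  (len 8)
step 8: "00111100011"  (len 11)
step 9: "0111100011"  (len 10)
step 10: "111100011"  (len 9)
step 11: "111000111"  (len 9)
step 12: "110001110011"  (len 12)
step 13: "1000111001111"  (len 13)
step 14: "0001110011110"  (len 13)
step 15: "001110011110"  (len 12)
step 16: "01110011110"  (len 11)
step 17: "1110011110"  (len 10)
step 18: "1100111100"  (len 10)
step 19: "1001111001"  (len 10)
step 20: "0011110010011"  (len 13)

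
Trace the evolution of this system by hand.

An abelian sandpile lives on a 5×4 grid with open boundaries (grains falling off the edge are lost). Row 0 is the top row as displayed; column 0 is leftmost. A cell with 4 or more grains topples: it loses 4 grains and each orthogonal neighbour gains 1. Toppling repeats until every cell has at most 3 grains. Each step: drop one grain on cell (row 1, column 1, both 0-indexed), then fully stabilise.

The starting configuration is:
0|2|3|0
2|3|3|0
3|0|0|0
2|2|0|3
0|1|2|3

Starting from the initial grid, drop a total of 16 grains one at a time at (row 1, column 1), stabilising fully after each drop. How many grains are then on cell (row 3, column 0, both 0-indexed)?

3

0) 0|2|3|0
2|3|3|0
3|0|0|0
2|2|0|3
0|1|2|3
1) 1|0|1|1
3|2|1|1
3|1|1|0
2|2|0|3
0|1|2|3
2) 1|0|1|1
3|3|1|1
3|1|1|0
2|2|0|3
0|1|2|3
3) 2|1|1|1
1|1|2|1
0|3|1|0
3|2|0|3
0|1|2|3
4) 2|1|1|1
1|2|2|1
0|3|1|0
3|2|0|3
0|1|2|3
5) 2|1|1|1
1|3|2|1
0|3|1|0
3|2|0|3
0|1|2|3
6) 2|2|1|1
2|1|3|1
1|0|2|0
3|3|0|3
0|1|2|3
7) 2|2|1|1
2|2|3|1
1|0|2|0
3|3|0|3
0|1|2|3
8) 2|2|1|1
2|3|3|1
1|0|2|0
3|3|0|3
0|1|2|3
9) 2|3|2|1
3|1|0|2
1|1|3|0
3|3|0|3
0|1|2|3
10) 2|3|2|1
3|2|0|2
1|1|3|0
3|3|0|3
0|1|2|3
11) 2|3|2|1
3|3|0|2
1|1|3|0
3|3|0|3
0|1|2|3
12) 0|1|3|1
1|2|1|2
2|2|3|0
3|3|0|3
0|1|2|3
13) 0|1|3|1
1|3|1|2
2|2|3|0
3|3|0|3
0|1|2|3
14) 0|2|3|1
2|0|2|2
2|3|3|0
3|3|0|3
0|1|2|3
15) 0|2|3|1
2|1|2|2
2|3|3|0
3|3|0|3
0|1|2|3
16) 0|2|3|1
2|2|2|2
2|3|3|0
3|3|0|3
0|1|2|3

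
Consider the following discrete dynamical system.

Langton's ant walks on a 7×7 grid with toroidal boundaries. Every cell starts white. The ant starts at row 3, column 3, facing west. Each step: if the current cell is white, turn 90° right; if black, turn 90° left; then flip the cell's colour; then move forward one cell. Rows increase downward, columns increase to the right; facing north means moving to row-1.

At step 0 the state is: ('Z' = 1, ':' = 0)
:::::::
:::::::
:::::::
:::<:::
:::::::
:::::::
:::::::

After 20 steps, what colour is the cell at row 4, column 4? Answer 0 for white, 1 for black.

1

gen 0: :::::::
:::::::
:::::::
:::<:::
:::::::
:::::::
:::::::
gen 1: :::::::
:::::::
:::^:::
:::Z:::
:::::::
:::::::
:::::::
gen 2: :::::::
:::::::
:::Z>::
:::Z:::
:::::::
:::::::
:::::::
gen 3: :::::::
:::::::
:::ZZ::
:::Zv::
:::::::
:::::::
:::::::
gen 4: :::::::
:::::::
:::ZZ::
:::<Z::
:::::::
:::::::
:::::::
gen 5: :::::::
:::::::
:::ZZ::
::::Z::
:::v:::
:::::::
:::::::
gen 6: :::::::
:::::::
:::ZZ::
::::Z::
::<Z:::
:::::::
:::::::
gen 7: :::::::
:::::::
:::ZZ::
::^:Z::
::ZZ:::
:::::::
:::::::
gen 8: :::::::
:::::::
:::ZZ::
::Z>Z::
::ZZ:::
:::::::
:::::::
gen 9: :::::::
:::::::
:::ZZ::
::ZZZ::
::Zv:::
:::::::
:::::::
gen 10: :::::::
:::::::
:::ZZ::
::ZZZ::
::Z:>::
:::::::
:::::::
gen 11: :::::::
:::::::
:::ZZ::
::ZZZ::
::Z:Z::
::::v::
:::::::
gen 12: :::::::
:::::::
:::ZZ::
::ZZZ::
::Z:Z::
:::<Z::
:::::::
gen 13: :::::::
:::::::
:::ZZ::
::ZZZ::
::Z^Z::
:::ZZ::
:::::::
gen 14: :::::::
:::::::
:::ZZ::
::ZZZ::
::ZZ>::
:::ZZ::
:::::::
gen 15: :::::::
:::::::
:::ZZ::
::ZZ^::
::ZZ:::
:::ZZ::
:::::::
gen 16: :::::::
:::::::
:::ZZ::
::Z<:::
::ZZ:::
:::ZZ::
:::::::
gen 17: :::::::
:::::::
:::ZZ::
::Z::::
::Zv:::
:::ZZ::
:::::::
gen 18: :::::::
:::::::
:::ZZ::
::Z::::
::Z:>::
:::ZZ::
:::::::
gen 19: :::::::
:::::::
:::ZZ::
::Z::::
::Z:Z::
:::Zv::
:::::::
gen 20: :::::::
:::::::
:::ZZ::
::Z::::
::Z:Z::
:::Z:>:
:::::::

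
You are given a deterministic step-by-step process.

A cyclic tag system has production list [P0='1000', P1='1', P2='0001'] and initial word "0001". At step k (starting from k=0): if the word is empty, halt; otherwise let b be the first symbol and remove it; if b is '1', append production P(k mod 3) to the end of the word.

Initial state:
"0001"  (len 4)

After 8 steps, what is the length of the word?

0) "0001"  (len 4)
1) "001"  (len 3)
2) "01"  (len 2)
3) "1"  (len 1)
4) "1000"  (len 4)
5) "0001"  (len 4)
6) "001"  (len 3)
7) "01"  (len 2)
8) "1"  (len 1)

1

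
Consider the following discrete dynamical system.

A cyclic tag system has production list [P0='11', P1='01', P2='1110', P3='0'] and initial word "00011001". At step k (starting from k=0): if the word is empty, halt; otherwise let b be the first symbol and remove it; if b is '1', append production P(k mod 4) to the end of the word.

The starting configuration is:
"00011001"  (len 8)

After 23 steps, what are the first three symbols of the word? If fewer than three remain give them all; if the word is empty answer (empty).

001

0) "00011001"  (len 8)
1) "0011001"  (len 7)
2) "011001"  (len 6)
3) "11001"  (len 5)
4) "10010"  (len 5)
5) "001011"  (len 6)
6) "01011"  (len 5)
7) "1011"  (len 4)
8) "0110"  (len 4)
9) "110"  (len 3)
10) "1001"  (len 4)
11) "0011110"  (len 7)
12) "011110"  (len 6)
13) "11110"  (len 5)
14) "111001"  (len 6)
15) "110011110"  (len 9)
16) "100111100"  (len 9)
17) "0011110011"  (len 10)
18) "011110011"  (len 9)
19) "11110011"  (len 8)
20) "11100110"  (len 8)
21) "110011011"  (len 9)
22) "1001101101"  (len 10)
23) "0011011011110"  (len 13)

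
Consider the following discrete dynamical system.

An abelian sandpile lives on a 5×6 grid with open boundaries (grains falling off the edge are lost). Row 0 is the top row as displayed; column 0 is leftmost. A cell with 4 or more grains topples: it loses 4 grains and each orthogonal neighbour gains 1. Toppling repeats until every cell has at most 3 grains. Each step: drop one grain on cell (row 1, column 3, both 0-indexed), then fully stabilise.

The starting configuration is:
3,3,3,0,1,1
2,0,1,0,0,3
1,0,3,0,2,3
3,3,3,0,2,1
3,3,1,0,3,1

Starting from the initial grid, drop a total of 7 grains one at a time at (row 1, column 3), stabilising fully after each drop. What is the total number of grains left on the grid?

k=0  3,3,3,0,1,1
2,0,1,0,0,3
1,0,3,0,2,3
3,3,3,0,2,1
3,3,1,0,3,1
k=1  3,3,3,0,1,1
2,0,1,1,0,3
1,0,3,0,2,3
3,3,3,0,2,1
3,3,1,0,3,1
k=2  3,3,3,0,1,1
2,0,1,2,0,3
1,0,3,0,2,3
3,3,3,0,2,1
3,3,1,0,3,1
k=3  3,3,3,0,1,1
2,0,1,3,0,3
1,0,3,0,2,3
3,3,3,0,2,1
3,3,1,0,3,1
k=4  3,3,3,1,1,1
2,0,2,0,1,3
1,0,3,1,2,3
3,3,3,0,2,1
3,3,1,0,3,1
k=5  3,3,3,1,1,1
2,0,2,1,1,3
1,0,3,1,2,3
3,3,3,0,2,1
3,3,1,0,3,1
k=6  3,3,3,1,1,1
2,0,2,2,1,3
1,0,3,1,2,3
3,3,3,0,2,1
3,3,1,0,3,1
k=7  3,3,3,1,1,1
2,0,2,3,1,3
1,0,3,1,2,3
3,3,3,0,2,1
3,3,1,0,3,1

56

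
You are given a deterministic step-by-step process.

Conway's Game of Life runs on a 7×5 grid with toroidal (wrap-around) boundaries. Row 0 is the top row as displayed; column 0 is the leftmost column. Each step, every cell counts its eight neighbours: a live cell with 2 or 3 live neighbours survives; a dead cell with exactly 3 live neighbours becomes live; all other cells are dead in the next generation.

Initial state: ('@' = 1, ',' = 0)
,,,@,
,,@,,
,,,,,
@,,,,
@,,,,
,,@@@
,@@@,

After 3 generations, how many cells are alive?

10

t=0: ,,,@,
,,@,,
,,,,,
@,,,,
@,,,,
,,@@@
,@@@,
t=1: ,@,@,
,,,,,
,,,,,
,,,,,
@@,@,
@,,,@
,@,,,
t=2: ,,@,,
,,,,,
,,,,,
,,,,,
@@,,,
,,@,@
,@@,@
t=3: ,@@@,
,,,,,
,,,,,
,,,,,
@@,,,
,,@,@
@@@,,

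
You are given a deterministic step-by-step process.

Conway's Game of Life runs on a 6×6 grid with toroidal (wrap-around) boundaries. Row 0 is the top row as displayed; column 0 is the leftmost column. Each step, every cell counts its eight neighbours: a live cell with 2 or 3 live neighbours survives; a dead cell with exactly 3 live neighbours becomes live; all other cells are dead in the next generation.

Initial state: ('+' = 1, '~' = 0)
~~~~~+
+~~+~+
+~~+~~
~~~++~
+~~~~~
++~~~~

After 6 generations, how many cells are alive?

t=0: ~~~~~+
+~~+~+
+~~+~~
~~~++~
+~~~~~
++~~~~
t=1: ~+~~++
+~~~~+
+~++~~
~~~+++
++~~~+
++~~~+
t=2: ~+~~+~
~~++~~
++++~~
~~~+~~
~++~~~
~~+~~~
t=3: ~+~~~~
+~~~+~
~+~~+~
+~~+~~
~+++~~
~~++~~
t=4: ~+++~~
++~~~+
++~++~
+~~++~
~+~~+~
~~~+~~
t=5: ~+~++~
~~~~~+
~~~+~~
+~~~~~
~~+~++
~+~++~
t=6: +~~+~+
~~++~~
~~~~~~
~~~+++
+++~++
++~~~~

15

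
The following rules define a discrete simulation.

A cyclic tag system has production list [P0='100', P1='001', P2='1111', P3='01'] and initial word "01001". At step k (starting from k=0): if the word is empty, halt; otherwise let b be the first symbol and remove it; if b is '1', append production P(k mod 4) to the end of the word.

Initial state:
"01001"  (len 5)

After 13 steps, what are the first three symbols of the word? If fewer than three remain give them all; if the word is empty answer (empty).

100

0) "01001"  (len 5)
1) "1001"  (len 4)
2) "001001"  (len 6)
3) "01001"  (len 5)
4) "1001"  (len 4)
5) "001100"  (len 6)
6) "01100"  (len 5)
7) "1100"  (len 4)
8) "10001"  (len 5)
9) "0001100"  (len 7)
10) "001100"  (len 6)
11) "01100"  (len 5)
12) "1100"  (len 4)
13) "100100"  (len 6)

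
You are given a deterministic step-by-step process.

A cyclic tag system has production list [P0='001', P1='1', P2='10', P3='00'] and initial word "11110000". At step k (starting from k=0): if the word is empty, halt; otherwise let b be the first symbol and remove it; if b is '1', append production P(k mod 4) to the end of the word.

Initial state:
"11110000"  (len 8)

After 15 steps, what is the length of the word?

[0] "11110000"  (len 8)
[1] "1110000001"  (len 10)
[2] "1100000011"  (len 10)
[3] "10000001110"  (len 11)
[4] "000000111000"  (len 12)
[5] "00000111000"  (len 11)
[6] "0000111000"  (len 10)
[7] "000111000"  (len 9)
[8] "00111000"  (len 8)
[9] "0111000"  (len 7)
[10] "111000"  (len 6)
[11] "1100010"  (len 7)
[12] "10001000"  (len 8)
[13] "0001000001"  (len 10)
[14] "001000001"  (len 9)
[15] "01000001"  (len 8)

8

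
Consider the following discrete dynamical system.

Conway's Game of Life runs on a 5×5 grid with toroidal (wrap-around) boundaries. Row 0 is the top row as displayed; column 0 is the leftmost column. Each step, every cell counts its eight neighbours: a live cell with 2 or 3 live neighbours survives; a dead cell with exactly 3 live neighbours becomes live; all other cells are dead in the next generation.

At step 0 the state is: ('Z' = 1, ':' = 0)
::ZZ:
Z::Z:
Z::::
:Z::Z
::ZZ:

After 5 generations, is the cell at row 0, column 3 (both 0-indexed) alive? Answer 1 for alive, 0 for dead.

gen 0: ::ZZ:
Z::Z:
Z::::
:Z::Z
::ZZ:
gen 1: :Z:::
:ZZZ:
ZZ:::
ZZZZZ
:Z::Z
gen 2: :Z:Z:
:::::
:::::
:::Z:
::::Z
gen 3: :::::
:::::
:::::
:::::
::ZZZ
gen 4: :::Z:
:::::
:::::
:::Z:
:::Z:
gen 5: :::::
:::::
:::::
:::::
::ZZZ

0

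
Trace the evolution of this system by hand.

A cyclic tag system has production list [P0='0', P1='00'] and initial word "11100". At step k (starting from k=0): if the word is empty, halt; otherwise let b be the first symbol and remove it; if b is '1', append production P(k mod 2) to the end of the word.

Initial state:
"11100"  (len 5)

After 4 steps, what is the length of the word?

t=0: "11100"  (len 5)
t=1: "11000"  (len 5)
t=2: "100000"  (len 6)
t=3: "000000"  (len 6)
t=4: "00000"  (len 5)

5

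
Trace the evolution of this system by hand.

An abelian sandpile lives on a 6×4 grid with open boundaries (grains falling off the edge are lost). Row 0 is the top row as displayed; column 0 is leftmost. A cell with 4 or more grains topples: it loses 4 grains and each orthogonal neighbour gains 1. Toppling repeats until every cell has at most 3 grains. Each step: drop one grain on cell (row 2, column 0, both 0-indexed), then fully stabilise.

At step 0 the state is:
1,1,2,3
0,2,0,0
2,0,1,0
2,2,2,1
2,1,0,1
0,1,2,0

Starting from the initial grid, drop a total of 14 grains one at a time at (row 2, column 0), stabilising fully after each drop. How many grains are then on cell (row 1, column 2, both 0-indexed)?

1

gen 0: 1,1,2,3
0,2,0,0
2,0,1,0
2,2,2,1
2,1,0,1
0,1,2,0
gen 1: 1,1,2,3
0,2,0,0
3,0,1,0
2,2,2,1
2,1,0,1
0,1,2,0
gen 2: 1,1,2,3
1,2,0,0
0,1,1,0
3,2,2,1
2,1,0,1
0,1,2,0
gen 3: 1,1,2,3
1,2,0,0
1,1,1,0
3,2,2,1
2,1,0,1
0,1,2,0
gen 4: 1,1,2,3
1,2,0,0
2,1,1,0
3,2,2,1
2,1,0,1
0,1,2,0
gen 5: 1,1,2,3
1,2,0,0
3,1,1,0
3,2,2,1
2,1,0,1
0,1,2,0
gen 6: 1,1,2,3
2,2,0,0
1,2,1,0
0,3,2,1
3,1,0,1
0,1,2,0
gen 7: 1,1,2,3
2,2,0,0
2,2,1,0
0,3,2,1
3,1,0,1
0,1,2,0
gen 8: 1,1,2,3
2,2,0,0
3,2,1,0
0,3,2,1
3,1,0,1
0,1,2,0
gen 9: 1,1,2,3
3,2,0,0
0,3,1,0
1,3,2,1
3,1,0,1
0,1,2,0
gen 10: 1,1,2,3
3,2,0,0
1,3,1,0
1,3,2,1
3,1,0,1
0,1,2,0
gen 11: 1,1,2,3
3,2,0,0
2,3,1,0
1,3,2,1
3,1,0,1
0,1,2,0
gen 12: 1,1,2,3
3,2,0,0
3,3,1,0
1,3,2,1
3,1,0,1
0,1,2,0
gen 13: 2,2,2,3
1,0,1,0
2,2,2,0
3,0,3,1
3,2,0,1
0,1,2,0
gen 14: 2,2,2,3
1,0,1,0
3,2,2,0
3,0,3,1
3,2,0,1
0,1,2,0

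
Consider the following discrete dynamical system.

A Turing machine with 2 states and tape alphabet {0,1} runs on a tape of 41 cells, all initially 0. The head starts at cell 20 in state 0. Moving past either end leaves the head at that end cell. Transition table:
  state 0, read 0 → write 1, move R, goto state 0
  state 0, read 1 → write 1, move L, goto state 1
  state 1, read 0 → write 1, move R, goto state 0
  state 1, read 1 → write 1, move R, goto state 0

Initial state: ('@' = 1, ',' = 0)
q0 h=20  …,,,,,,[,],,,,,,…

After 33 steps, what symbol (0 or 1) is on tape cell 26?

1

t=0: q0 h=20  …,,,,,,[,],,,,,,…
t=1: q0 h=21  …,,,,,@[,],,,,,,…
t=2: q0 h=22  …,,,,@@[,],,,,,,…
t=3: q0 h=23  …,,,@@@[,],,,,,,…
t=4: q0 h=24  …,,@@@@[,],,,,,,…
t=5: q0 h=25  …,@@@@@[,],,,,,,…
t=6: q0 h=26  …@@@@@@[,],,,,,,…
t=7: q0 h=27  …@@@@@@[,],,,,,,…
t=8: q0 h=28  …@@@@@@[,],,,,,,…
t=9: q0 h=29  …@@@@@@[,],,,,,,…
t=10: q0 h=30  …@@@@@@[,],,,,,,…
t=11: q0 h=31  …@@@@@@[,],,,,,,…
t=12: q0 h=32  …@@@@@@[,],,,,,,…
t=13: q0 h=33  …@@@@@@[,],,,,,,…
t=14: q0 h=34  …@@@@@@[,],,,,,,|
t=15: q0 h=35  …@@@@@@[,],,,,,|
t=16: q0 h=36  …@@@@@@[,],,,,|
t=17: q0 h=37  …@@@@@@[,],,,|
t=18: q0 h=38  …@@@@@@[,],,|
t=19: q0 h=39  …@@@@@@[,],|
t=20: q0 h=40  …@@@@@@[,]|
t=21: q0 h=40  …@@@@@@[@]|
t=22: q1 h=39  …@@@@@@[@]@|
t=23: q0 h=40  …@@@@@@[@]|
t=24: q1 h=39  …@@@@@@[@]@|
t=25: q0 h=40  …@@@@@@[@]|
t=26: q1 h=39  …@@@@@@[@]@|
t=27: q0 h=40  …@@@@@@[@]|
t=28: q1 h=39  …@@@@@@[@]@|
t=29: q0 h=40  …@@@@@@[@]|
t=30: q1 h=39  …@@@@@@[@]@|
t=31: q0 h=40  …@@@@@@[@]|
t=32: q1 h=39  …@@@@@@[@]@|
t=33: q0 h=40  …@@@@@@[@]|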